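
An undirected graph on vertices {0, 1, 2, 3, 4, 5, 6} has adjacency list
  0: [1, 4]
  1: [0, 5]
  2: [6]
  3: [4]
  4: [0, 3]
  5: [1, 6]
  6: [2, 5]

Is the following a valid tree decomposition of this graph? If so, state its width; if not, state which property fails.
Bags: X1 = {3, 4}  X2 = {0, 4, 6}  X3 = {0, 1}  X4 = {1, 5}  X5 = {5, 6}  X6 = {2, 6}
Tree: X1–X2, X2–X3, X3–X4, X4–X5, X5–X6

No — bags containing vertex 6 are not connected in the tree.

A tree decomposition must satisfy three properties: every vertex lies in some bag; for every edge, both endpoints lie together in some bag; and for every vertex, the bags containing it form a connected subtree. Here bags containing vertex 6 are not connected in the tree, so the decomposition is invalid.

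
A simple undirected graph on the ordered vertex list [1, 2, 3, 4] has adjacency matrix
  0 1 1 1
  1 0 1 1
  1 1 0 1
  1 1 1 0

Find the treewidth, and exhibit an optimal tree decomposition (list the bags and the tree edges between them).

A single bag containing all 4 vertices is trivially a valid decomposition of width 3. For the lower bound, the 4 vertices {1, 2, 3, 4} are pairwise adjacent, and any tree decomposition puts a clique entirely inside one bag — forcing width ≥ 3. The upper and lower bounds meet at 3, so that is the treewidth.

Treewidth 3.
Bags: B1 = {1, 2, 3, 4}
Tree: (single bag)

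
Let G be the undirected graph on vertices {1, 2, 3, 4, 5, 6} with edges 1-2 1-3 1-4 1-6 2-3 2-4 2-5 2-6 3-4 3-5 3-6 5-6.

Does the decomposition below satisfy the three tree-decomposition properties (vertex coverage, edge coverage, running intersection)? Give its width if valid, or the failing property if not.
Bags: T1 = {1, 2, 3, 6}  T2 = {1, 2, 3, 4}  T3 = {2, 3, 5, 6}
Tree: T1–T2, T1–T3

Every vertex of G appears in some bag (union = {1, 2, 3, 4, 5, 6}); every edge is covered by a bag; and for each vertex v the set of bags containing v is connected in the bag tree. The decomposition is therefore valid. The largest bag has 4 vertices, so the width is 3.

Yes; width 3.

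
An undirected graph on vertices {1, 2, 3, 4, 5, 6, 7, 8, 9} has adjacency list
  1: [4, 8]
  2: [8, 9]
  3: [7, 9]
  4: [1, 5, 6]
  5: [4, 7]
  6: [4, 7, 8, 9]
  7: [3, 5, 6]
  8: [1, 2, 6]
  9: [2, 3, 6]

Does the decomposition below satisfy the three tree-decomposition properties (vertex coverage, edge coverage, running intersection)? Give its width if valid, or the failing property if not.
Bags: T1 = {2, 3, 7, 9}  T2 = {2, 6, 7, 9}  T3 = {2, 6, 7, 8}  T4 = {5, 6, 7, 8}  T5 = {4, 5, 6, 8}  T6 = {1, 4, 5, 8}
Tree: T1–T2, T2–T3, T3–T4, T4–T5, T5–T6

Yes; width 3.

Every vertex of G appears in some bag (union = {1, 2, 3, 4, 5, 6, 7, 8, 9}); every edge is covered by a bag; and for each vertex v the set of bags containing v is connected in the bag tree. The decomposition is therefore valid. The largest bag has 4 vertices, so the width is 3.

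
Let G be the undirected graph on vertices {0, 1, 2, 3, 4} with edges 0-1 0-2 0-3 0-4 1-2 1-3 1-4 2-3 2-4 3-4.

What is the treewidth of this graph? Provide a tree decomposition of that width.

Treewidth 4.
One such decomposition:
Bags: B1 = {0, 1, 2, 3, 4}
Tree: (single bag)

With just one bag of size 5, the width is 5 − 1 = 4, so tw(G) ≤ 4. On the other hand G contains the 5-clique {0, 1, 2, 3, 4}. A clique must lie in a single bag of any decomposition, so no decomposition can have width below 4. Combining the bounds, tw(G) = 4.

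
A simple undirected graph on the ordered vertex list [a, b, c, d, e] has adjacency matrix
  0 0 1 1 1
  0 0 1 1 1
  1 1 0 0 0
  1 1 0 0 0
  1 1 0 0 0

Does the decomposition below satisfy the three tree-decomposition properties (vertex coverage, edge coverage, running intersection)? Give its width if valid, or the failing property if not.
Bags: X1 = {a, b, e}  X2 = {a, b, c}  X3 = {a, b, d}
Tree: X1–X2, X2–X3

Yes; width 2.

Checking the three conditions: (i) the bags cover all of {a, b, c, d, e}; (ii) for each edge, some bag contains both endpoints; (iii) the bags containing any fixed vertex form a subtree. All hold, so the decomposition is valid with width 3 − 1 = 2.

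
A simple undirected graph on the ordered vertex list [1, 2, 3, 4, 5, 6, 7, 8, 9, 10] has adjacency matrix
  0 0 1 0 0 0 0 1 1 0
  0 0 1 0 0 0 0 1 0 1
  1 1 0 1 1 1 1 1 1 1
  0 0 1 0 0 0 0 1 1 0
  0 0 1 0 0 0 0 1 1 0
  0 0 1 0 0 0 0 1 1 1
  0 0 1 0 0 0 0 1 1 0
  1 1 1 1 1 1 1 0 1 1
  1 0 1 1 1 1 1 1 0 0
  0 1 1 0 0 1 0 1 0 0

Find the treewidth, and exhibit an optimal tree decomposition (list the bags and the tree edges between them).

Treewidth 3.
One such decomposition:
Bags: B1 = {3, 6, 8, 10}  B2 = {3, 6, 8, 9}  B3 = {2, 3, 8, 10}  B4 = {3, 4, 8, 9}  B5 = {1, 3, 8, 9}  B6 = {3, 5, 8, 9}  B7 = {3, 7, 8, 9}
Tree: B1–B2, B1–B3, B2–B4, B2–B5, B5–B6, B2–B7

Every bag has size at most 4, so the width is 4 − 1 = 3 and tw(G) ≤ 3. For the lower bound, the 4 vertices {1, 3, 8, 9} are pairwise adjacent, and any tree decomposition puts a clique entirely inside one bag — forcing width ≥ 3. Combining the bounds, tw(G) = 3.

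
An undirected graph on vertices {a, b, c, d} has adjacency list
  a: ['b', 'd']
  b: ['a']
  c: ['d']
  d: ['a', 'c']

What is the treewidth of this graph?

1

A width-1 tree decomposition is:
Bags: B1 = {c, d}  B2 = {a, d}  B3 = {a, b}
Tree: B1–B2, B2–B3
Every bag has size at most 2, so the width is 2 − 1 = 1 and tw(G) ≤ 1. G has an edge, so its treewidth is at least 1. Combining the bounds, tw(G) = 1.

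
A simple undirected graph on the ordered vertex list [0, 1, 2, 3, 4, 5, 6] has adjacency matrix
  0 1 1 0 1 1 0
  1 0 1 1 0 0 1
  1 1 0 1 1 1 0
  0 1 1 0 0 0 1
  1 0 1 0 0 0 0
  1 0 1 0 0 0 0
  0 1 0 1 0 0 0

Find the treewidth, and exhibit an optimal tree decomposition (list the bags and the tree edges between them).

The largest bag has 3 vertices, giving width 2; this decomposition certifies tw(G) ≤ 2. For the lower bound, the 3 vertices {0, 1, 2} are pairwise adjacent, and any tree decomposition puts a clique entirely inside one bag — forcing width ≥ 2. The upper and lower bounds meet at 2, so that is the treewidth.

Treewidth 2.
One optimal decomposition is:
Bags: B1 = {1, 2, 3}  B2 = {0, 1, 2}  B3 = {1, 3, 6}  B4 = {0, 2, 4}  B5 = {0, 2, 5}
Tree: B1–B2, B1–B3, B2–B4, B2–B5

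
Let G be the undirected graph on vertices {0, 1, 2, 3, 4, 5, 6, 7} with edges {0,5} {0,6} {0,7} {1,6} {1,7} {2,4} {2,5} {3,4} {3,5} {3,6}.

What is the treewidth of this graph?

A width-2 tree decomposition is:
Bags: B1 = {2, 3, 4}  B2 = {2, 3, 5}  B3 = {3, 5, 6}  B4 = {0, 5, 6}  B5 = {0, 1, 6}  B6 = {0, 1, 7}
Tree: B1–B2, B2–B3, B3–B4, B4–B5, B5–B6
Each bag holds 3 vertices, so the decomposition has width 2, which upper-bounds the treewidth. The edges 4–2–5–3–4 form a cycle, so G is not a tree and its treewidth is at least 2. Therefore the treewidth is 2.

2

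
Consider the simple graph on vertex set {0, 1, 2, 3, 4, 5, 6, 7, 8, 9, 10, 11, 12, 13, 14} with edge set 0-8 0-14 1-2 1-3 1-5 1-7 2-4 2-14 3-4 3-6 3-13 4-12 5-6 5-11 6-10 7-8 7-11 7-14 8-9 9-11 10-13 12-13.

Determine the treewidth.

3

A width-3 tree decomposition is:
Bags: B1 = {4, 10, 12, 13}  B2 = {3, 4, 10, 13}  B3 = {3, 4, 6, 10}  B4 = {2, 3, 4, 6}  B5 = {1, 2, 3, 6}  B6 = {1, 2, 5, 6}  B7 = {1, 2, 5, 14}  B8 = {1, 5, 7, 14}  B9 = {5, 7, 11, 14}  B10 = {0, 7, 11, 14}  B11 = {0, 7, 8, 11}  B12 = {0, 8, 9, 11}
Tree: B1–B2, B2–B3, B3–B4, B4–B5, B5–B6, B6–B7, B7–B8, B8–B9, B9–B10, B10–B11, B11–B12
The largest bag has 4 vertices, giving width 3; this decomposition certifies tw(G) ≤ 3. For the lower bound: the 4 vertex sets {10,12,13}, {4}, {3}, {1,2,5,6} are disjoint, each induces a connected subgraph, and every pair is joined by at least one edge of G. Contracting each set to a single vertex therefore yields K_{4} as a minor, and since treewidth is minor-monotone, tw(G) ≥ tw(K_{4}) = 3. The upper and lower bounds meet at 3, so that is the treewidth.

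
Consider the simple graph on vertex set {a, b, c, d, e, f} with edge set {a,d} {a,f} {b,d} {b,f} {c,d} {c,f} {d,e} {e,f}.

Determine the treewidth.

A width-2 tree decomposition is:
Bags: B1 = {c, d, f}  B2 = {d, e, f}  B3 = {b, d, f}  B4 = {a, d, f}
Tree: B1–B2, B2–B3, B3–B4
Every bag has size at most 3, so the width is 3 − 1 = 2 and tw(G) ≤ 2. For the lower bound, G contains the cycle c–d–e–f–c, so G is not a forest; only forests have treewidth ≤ 1, hence tw(G) ≥ 2. Hence tw(G) = 2 exactly.

2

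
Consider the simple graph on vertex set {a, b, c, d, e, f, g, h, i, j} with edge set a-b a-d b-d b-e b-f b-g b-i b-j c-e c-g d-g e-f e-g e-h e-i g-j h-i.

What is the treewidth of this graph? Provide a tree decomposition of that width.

The largest bag has 3 vertices, giving width 2; this decomposition certifies tw(G) ≤ 2. Conversely, {e, h, i} is a clique of size 3, and the vertices of any clique must share a bag in every tree decomposition; so some bag has ≥ 3 vertices and tw(G) ≥ 2. Hence tw(G) = 2 exactly.

Treewidth 2.
Bags: B1 = {b, e, g}  B2 = {b, e, i}  B3 = {e, h, i}  B4 = {b, g, j}  B5 = {b, e, f}  B6 = {c, e, g}  B7 = {b, d, g}  B8 = {a, b, d}
Tree: B1–B2, B2–B3, B1–B4, B1–B5, B1–B6, B1–B7, B7–B8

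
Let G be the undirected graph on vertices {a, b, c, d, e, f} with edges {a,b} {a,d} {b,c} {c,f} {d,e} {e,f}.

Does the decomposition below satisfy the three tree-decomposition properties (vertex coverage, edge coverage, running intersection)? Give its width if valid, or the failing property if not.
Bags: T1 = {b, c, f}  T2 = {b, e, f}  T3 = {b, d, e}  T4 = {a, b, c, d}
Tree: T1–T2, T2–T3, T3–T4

No — bags containing vertex c are not connected in the tree.

A tree decomposition must satisfy three properties: every vertex lies in some bag; for every edge, both endpoints lie together in some bag; and for every vertex, the bags containing it form a connected subtree. Here bags containing vertex c are not connected in the tree, so the decomposition is invalid.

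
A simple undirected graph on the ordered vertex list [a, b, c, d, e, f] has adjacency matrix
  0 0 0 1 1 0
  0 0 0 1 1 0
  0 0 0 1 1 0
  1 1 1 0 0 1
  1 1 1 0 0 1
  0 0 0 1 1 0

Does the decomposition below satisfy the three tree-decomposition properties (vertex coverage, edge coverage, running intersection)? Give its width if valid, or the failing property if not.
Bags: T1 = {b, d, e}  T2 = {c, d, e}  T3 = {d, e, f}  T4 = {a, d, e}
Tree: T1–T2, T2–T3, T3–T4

Yes; width 2.

Every vertex of G appears in some bag (union = {a, b, c, d, e, f}); every edge is covered by a bag; and for each vertex v the set of bags containing v is connected in the bag tree. The decomposition is therefore valid. The largest bag has 3 vertices, so the width is 2.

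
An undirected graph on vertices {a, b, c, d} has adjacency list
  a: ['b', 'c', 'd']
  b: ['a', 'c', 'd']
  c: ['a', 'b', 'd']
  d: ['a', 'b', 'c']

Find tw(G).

3

A width-3 tree decomposition is:
Bags: B1 = {a, b, c, d}
Tree: (single bag)
A single bag containing all 4 vertices is trivially a valid decomposition of width 3. Conversely, {a, b, c, d} is a clique of size 4, and the vertices of any clique must share a bag in every tree decomposition; so some bag has ≥ 4 vertices and tw(G) ≥ 3. Therefore the treewidth is 3.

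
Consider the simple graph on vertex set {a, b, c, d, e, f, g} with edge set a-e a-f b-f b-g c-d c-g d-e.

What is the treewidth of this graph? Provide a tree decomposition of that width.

Treewidth 2.
One optimal decomposition is:
Bags: B1 = {c, d, e}  B2 = {a, c, e}  B3 = {a, c, f}  B4 = {b, c, f}  B5 = {b, c, g}
Tree: B1–B2, B2–B3, B3–B4, B4–B5

Each bag holds 3 vertices, so the decomposition has width 2, which upper-bounds the treewidth. For the lower bound, G contains the cycle c–d–e–a–f–b–g–c, so G is not a forest; only forests have treewidth ≤ 1, hence tw(G) ≥ 2. Combining the bounds, tw(G) = 2.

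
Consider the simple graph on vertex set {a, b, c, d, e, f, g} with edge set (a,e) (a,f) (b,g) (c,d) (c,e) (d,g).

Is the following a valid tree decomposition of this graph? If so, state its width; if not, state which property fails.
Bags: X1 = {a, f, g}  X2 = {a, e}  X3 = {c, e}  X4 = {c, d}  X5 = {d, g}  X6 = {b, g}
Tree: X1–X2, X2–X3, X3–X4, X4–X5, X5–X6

No — bags containing vertex g are not connected in the tree.

A tree decomposition must satisfy three properties: every vertex lies in some bag; for every edge, both endpoints lie together in some bag; and for every vertex, the bags containing it form a connected subtree. Here bags containing vertex g are not connected in the tree, so the decomposition is invalid.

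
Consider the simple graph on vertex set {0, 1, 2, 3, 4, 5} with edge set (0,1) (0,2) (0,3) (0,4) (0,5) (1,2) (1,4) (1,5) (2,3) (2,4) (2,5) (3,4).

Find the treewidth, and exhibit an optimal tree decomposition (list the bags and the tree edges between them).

Treewidth 3.
One such decomposition:
Bags: B1 = {0, 1, 2, 4}  B2 = {0, 1, 2, 5}  B3 = {0, 2, 3, 4}
Tree: B1–B2, B1–B3

Every bag has size at most 4, so the width is 4 − 1 = 3 and tw(G) ≤ 3. For the lower bound, the 4 vertices {0, 1, 2, 4} are pairwise adjacent, and any tree decomposition puts a clique entirely inside one bag — forcing width ≥ 3. Combining the bounds, tw(G) = 3.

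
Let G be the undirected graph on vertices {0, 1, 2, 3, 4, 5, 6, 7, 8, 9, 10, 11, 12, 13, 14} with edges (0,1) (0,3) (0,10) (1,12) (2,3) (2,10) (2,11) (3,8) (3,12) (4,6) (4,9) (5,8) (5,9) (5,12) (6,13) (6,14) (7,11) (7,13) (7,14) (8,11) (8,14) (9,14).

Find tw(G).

A width-3 tree decomposition is:
Bags: B1 = {4, 6, 7, 13}  B2 = {4, 6, 7, 14}  B3 = {4, 7, 9, 14}  B4 = {7, 9, 11, 14}  B5 = {8, 9, 11, 14}  B6 = {5, 8, 9, 11}  B7 = {2, 5, 8, 11}  B8 = {2, 3, 5, 8}  B9 = {2, 3, 5, 12}  B10 = {2, 3, 10, 12}  B11 = {0, 3, 10, 12}  B12 = {0, 1, 10, 12}
Tree: B1–B2, B2–B3, B3–B4, B4–B5, B5–B6, B6–B7, B7–B8, B8–B9, B9–B10, B10–B11, B11–B12
Each bag holds 4 vertices, so the decomposition has width 3, which upper-bounds the treewidth. For the lower bound: the 4 vertex sets {4,6,13}, {7}, {14}, {5,8,9,11} are disjoint, each induces a connected subgraph, and every pair is joined by at least one edge of G. Contracting each set to a single vertex therefore yields K_{4} as a minor, and since treewidth is minor-monotone, tw(G) ≥ tw(K_{4}) = 3. The upper and lower bounds meet at 3, so that is the treewidth.

3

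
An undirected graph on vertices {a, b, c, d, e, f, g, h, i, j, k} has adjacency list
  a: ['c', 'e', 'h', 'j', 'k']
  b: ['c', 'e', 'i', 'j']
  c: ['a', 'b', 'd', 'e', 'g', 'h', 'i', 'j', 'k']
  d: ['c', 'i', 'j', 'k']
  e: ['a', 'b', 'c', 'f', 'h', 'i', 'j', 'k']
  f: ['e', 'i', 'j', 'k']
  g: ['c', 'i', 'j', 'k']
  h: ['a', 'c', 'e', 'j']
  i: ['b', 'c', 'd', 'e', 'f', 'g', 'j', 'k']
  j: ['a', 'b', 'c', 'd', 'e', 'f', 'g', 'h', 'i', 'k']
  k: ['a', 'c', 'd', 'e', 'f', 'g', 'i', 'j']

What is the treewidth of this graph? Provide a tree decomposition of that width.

Treewidth 4.
Bags: B1 = {a, c, e, h, j}  B2 = {a, c, e, j, k}  B3 = {c, e, i, j, k}  B4 = {b, c, e, i, j}  B5 = {e, f, i, j, k}  B6 = {c, d, i, j, k}  B7 = {c, g, i, j, k}
Tree: B1–B2, B2–B3, B3–B4, B3–B5, B3–B6, B3–B7

The largest bag has 5 vertices, giving width 4; this decomposition certifies tw(G) ≤ 4. Conversely, {a, c, e, h, j} is a clique of size 5, and the vertices of any clique must share a bag in every tree decomposition; so some bag has ≥ 5 vertices and tw(G) ≥ 4. Therefore the treewidth is 4.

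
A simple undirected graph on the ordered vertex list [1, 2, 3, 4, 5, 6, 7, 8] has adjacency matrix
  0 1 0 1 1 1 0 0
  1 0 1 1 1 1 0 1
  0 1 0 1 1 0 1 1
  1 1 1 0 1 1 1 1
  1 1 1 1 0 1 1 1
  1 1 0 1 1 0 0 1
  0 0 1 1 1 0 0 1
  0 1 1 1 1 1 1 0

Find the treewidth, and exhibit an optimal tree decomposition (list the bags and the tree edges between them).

Each bag holds 5 vertices, so the decomposition has width 4, which upper-bounds the treewidth. Conversely, {2, 3, 4, 5, 8} is a clique of size 5, and the vertices of any clique must share a bag in every tree decomposition; so some bag has ≥ 5 vertices and tw(G) ≥ 4. The upper and lower bounds meet at 4, so that is the treewidth.

Treewidth 4.
Bags: B1 = {3, 4, 5, 7, 8}  B2 = {2, 3, 4, 5, 8}  B3 = {2, 4, 5, 6, 8}  B4 = {1, 2, 4, 5, 6}
Tree: B1–B2, B2–B3, B3–B4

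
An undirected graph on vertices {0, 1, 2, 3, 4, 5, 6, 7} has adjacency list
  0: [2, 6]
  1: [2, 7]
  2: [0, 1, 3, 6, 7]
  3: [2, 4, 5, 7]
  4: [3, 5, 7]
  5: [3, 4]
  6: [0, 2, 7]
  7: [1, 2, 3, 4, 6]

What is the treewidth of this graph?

2

A width-2 tree decomposition is:
Bags: B1 = {2, 3, 7}  B2 = {2, 6, 7}  B3 = {3, 4, 7}  B4 = {0, 2, 6}  B5 = {3, 4, 5}  B6 = {1, 2, 7}
Tree: B1–B2, B1–B3, B2–B4, B3–B5, B1–B6
Each bag holds 3 vertices, so the decomposition has width 2, which upper-bounds the treewidth. For the lower bound, the 3 vertices {0, 2, 6} are pairwise adjacent, and any tree decomposition puts a clique entirely inside one bag — forcing width ≥ 2. Combining the bounds, tw(G) = 2.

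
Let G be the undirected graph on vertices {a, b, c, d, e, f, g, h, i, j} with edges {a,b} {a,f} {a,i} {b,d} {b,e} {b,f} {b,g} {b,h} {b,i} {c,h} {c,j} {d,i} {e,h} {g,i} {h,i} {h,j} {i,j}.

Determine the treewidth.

2

A width-2 tree decomposition is:
Bags: B1 = {h, i, j}  B2 = {b, h, i}  B3 = {b, e, h}  B4 = {b, d, i}  B5 = {c, h, j}  B6 = {a, b, i}  B7 = {b, g, i}  B8 = {a, b, f}
Tree: B1–B2, B2–B3, B2–B4, B1–B5, B4–B6, B4–B7, B6–B8
The largest bag has 3 vertices, giving width 2; this decomposition certifies tw(G) ≤ 2. On the other hand G contains the 3-clique {c, h, j}. A clique must lie in a single bag of any decomposition, so no decomposition can have width below 2. Hence tw(G) = 2 exactly.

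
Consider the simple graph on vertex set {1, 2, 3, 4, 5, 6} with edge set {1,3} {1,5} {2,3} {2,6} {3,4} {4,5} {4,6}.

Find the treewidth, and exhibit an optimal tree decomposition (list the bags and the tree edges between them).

Treewidth 2.
One optimal decomposition is:
Bags: B1 = {1, 3, 5}  B2 = {3, 4, 5}  B3 = {2, 3, 4}  B4 = {2, 4, 6}
Tree: B1–B2, B2–B3, B3–B4

The largest bag has 3 vertices, giving width 2; this decomposition certifies tw(G) ≤ 2. For the lower bound, G contains the cycle 1–5–4–3–1, so G is not a forest; only forests have treewidth ≤ 1, hence tw(G) ≥ 2. The upper and lower bounds meet at 2, so that is the treewidth.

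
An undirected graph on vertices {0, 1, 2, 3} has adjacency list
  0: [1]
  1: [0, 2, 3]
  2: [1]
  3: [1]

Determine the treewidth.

1

A width-1 tree decomposition is:
Bags: B1 = {0, 1}  B2 = {1, 2}  B3 = {1, 3}
Tree: B1–B2, B2–B3
Every bag has size at most 2, so the width is 2 − 1 = 1 and tw(G) ≤ 1. Since G has at least one edge (e.g. 0–1), it is not an edgeless graph, so tw(G) ≥ 1. Hence tw(G) = 1 exactly.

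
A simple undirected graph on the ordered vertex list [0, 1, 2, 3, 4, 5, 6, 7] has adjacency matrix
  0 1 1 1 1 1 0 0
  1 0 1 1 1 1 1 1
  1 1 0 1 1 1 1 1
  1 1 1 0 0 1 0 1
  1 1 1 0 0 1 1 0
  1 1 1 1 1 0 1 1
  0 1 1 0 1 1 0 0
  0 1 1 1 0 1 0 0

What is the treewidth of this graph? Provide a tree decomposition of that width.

Each bag holds 5 vertices, so the decomposition has width 4, which upper-bounds the treewidth. On the other hand G contains the 5-clique {0, 1, 2, 3, 5}. A clique must lie in a single bag of any decomposition, so no decomposition can have width below 4. Hence tw(G) = 4 exactly.

Treewidth 4.
One such decomposition:
Bags: B1 = {0, 1, 2, 4, 5}  B2 = {0, 1, 2, 3, 5}  B3 = {1, 2, 4, 5, 6}  B4 = {1, 2, 3, 5, 7}
Tree: B1–B2, B1–B3, B2–B4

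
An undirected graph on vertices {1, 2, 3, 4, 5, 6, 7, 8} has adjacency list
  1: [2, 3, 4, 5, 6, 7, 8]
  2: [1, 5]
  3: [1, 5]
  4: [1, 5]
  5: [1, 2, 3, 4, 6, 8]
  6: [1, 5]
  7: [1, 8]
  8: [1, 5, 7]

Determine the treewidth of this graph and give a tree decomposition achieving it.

The largest bag has 3 vertices, giving width 2; this decomposition certifies tw(G) ≤ 2. On the other hand G contains the 3-clique {1, 2, 5}. A clique must lie in a single bag of any decomposition, so no decomposition can have width below 2. The upper and lower bounds meet at 2, so that is the treewidth.

Treewidth 2.
One optimal decomposition is:
Bags: B1 = {1, 5, 8}  B2 = {1, 2, 5}  B3 = {1, 7, 8}  B4 = {1, 5, 6}  B5 = {1, 3, 5}  B6 = {1, 4, 5}
Tree: B1–B2, B1–B3, B2–B4, B1–B5, B5–B6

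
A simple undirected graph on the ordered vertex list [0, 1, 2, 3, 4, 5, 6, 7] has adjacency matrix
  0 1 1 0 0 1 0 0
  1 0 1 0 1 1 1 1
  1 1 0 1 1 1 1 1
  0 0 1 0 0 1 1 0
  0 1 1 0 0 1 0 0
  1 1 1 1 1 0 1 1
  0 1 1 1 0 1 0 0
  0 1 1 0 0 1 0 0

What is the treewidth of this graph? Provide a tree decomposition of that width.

The largest bag has 4 vertices, giving width 3; this decomposition certifies tw(G) ≤ 3. On the other hand G contains the 4-clique {0, 1, 2, 5}. A clique must lie in a single bag of any decomposition, so no decomposition can have width below 3. Therefore the treewidth is 3.

Treewidth 3.
One optimal decomposition is:
Bags: B1 = {1, 2, 5, 7}  B2 = {1, 2, 5, 6}  B3 = {1, 2, 4, 5}  B4 = {2, 3, 5, 6}  B5 = {0, 1, 2, 5}
Tree: B1–B2, B1–B3, B2–B4, B2–B5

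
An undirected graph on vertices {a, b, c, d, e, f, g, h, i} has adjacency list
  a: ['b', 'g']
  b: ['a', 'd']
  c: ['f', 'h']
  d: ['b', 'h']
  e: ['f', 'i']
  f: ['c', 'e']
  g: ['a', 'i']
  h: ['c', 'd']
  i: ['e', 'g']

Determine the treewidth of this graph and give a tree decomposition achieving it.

Treewidth 2.
Bags: B1 = {a, g, i}  B2 = {a, b, i}  B3 = {b, d, i}  B4 = {d, h, i}  B5 = {c, h, i}  B6 = {c, f, i}  B7 = {e, f, i}
Tree: B1–B2, B2–B3, B3–B4, B4–B5, B5–B6, B6–B7

Each bag holds 3 vertices, so the decomposition has width 2, which upper-bounds the treewidth. For the lower bound, G contains the cycle i–g–a–b–d–h–c–f–e–i, so G is not a forest; only forests have treewidth ≤ 1, hence tw(G) ≥ 2. The upper and lower bounds meet at 2, so that is the treewidth.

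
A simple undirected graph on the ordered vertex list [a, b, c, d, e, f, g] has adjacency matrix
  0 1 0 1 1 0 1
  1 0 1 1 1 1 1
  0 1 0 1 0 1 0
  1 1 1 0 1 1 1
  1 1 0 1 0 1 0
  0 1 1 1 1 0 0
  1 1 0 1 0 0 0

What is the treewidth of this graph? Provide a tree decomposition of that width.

Every bag has size at most 4, so the width is 4 − 1 = 3 and tw(G) ≤ 3. For the lower bound, the 4 vertices {a, b, d, g} are pairwise adjacent, and any tree decomposition puts a clique entirely inside one bag — forcing width ≥ 3. Combining the bounds, tw(G) = 3.

Treewidth 3.
Bags: B1 = {a, b, d, e}  B2 = {b, d, e, f}  B3 = {b, c, d, f}  B4 = {a, b, d, g}
Tree: B1–B2, B2–B3, B1–B4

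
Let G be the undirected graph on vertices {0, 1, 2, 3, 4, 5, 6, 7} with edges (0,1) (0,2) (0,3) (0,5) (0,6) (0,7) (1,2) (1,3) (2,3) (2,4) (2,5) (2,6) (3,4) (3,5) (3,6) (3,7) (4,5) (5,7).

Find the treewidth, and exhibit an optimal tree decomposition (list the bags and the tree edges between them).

The largest bag has 4 vertices, giving width 3; this decomposition certifies tw(G) ≤ 3. For the lower bound, the 4 vertices {0, 1, 2, 3} are pairwise adjacent, and any tree decomposition puts a clique entirely inside one bag — forcing width ≥ 3. Therefore the treewidth is 3.

Treewidth 3.
Bags: B1 = {0, 1, 2, 3}  B2 = {0, 2, 3, 5}  B3 = {2, 3, 4, 5}  B4 = {0, 3, 5, 7}  B5 = {0, 2, 3, 6}
Tree: B1–B2, B2–B3, B2–B4, B2–B5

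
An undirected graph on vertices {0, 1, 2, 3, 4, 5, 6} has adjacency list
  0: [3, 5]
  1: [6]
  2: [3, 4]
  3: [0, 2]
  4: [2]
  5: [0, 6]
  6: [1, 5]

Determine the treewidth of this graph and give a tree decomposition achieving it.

Every bag has size at most 2, so the width is 2 − 1 = 1 and tw(G) ≤ 1. G has an edge, so its treewidth is at least 1. Combining the bounds, tw(G) = 1.

Treewidth 1.
One optimal decomposition is:
Bags: B1 = {2, 4}  B2 = {2, 3}  B3 = {0, 3}  B4 = {0, 5}  B5 = {5, 6}  B6 = {1, 6}
Tree: B1–B2, B2–B3, B3–B4, B4–B5, B5–B6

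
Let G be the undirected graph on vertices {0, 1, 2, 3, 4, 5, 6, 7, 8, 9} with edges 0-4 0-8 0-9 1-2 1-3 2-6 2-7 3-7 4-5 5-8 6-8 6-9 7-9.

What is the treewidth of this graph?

A width-2 tree decomposition is:
Bags: B1 = {4, 5, 8}  B2 = {0, 4, 8}  B3 = {0, 6, 8}  B4 = {0, 6, 9}  B5 = {2, 6, 9}  B6 = {2, 7, 9}  B7 = {1, 2, 7}  B8 = {1, 3, 7}
Tree: B1–B2, B2–B3, B3–B4, B4–B5, B5–B6, B6–B7, B7–B8
Each bag holds 3 vertices, so the decomposition has width 2, which upper-bounds the treewidth. For the lower bound, G contains the cycle 5–4–0–8–5, so G is not a forest; only forests have treewidth ≤ 1, hence tw(G) ≥ 2. Hence tw(G) = 2 exactly.

2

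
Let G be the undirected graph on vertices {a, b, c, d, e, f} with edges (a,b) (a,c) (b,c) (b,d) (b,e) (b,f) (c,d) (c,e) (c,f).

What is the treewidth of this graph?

A width-2 tree decomposition is:
Bags: B1 = {b, c, e}  B2 = {b, c, f}  B3 = {b, c, d}  B4 = {a, b, c}
Tree: B1–B2, B2–B3, B1–B4
Every bag has size at most 3, so the width is 3 − 1 = 2 and tw(G) ≤ 2. For the lower bound, the 3 vertices {b, c, d} are pairwise adjacent, and any tree decomposition puts a clique entirely inside one bag — forcing width ≥ 2. Hence tw(G) = 2 exactly.

2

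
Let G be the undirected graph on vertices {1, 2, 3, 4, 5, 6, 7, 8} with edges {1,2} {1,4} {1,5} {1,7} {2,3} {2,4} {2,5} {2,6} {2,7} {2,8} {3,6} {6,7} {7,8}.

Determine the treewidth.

2

A width-2 tree decomposition is:
Bags: B1 = {1, 2, 4}  B2 = {1, 2, 7}  B3 = {2, 6, 7}  B4 = {2, 3, 6}  B5 = {2, 7, 8}  B6 = {1, 2, 5}
Tree: B1–B2, B2–B3, B3–B4, B3–B5, B1–B6
The largest bag has 3 vertices, giving width 2; this decomposition certifies tw(G) ≤ 2. Conversely, {2, 7, 8} is a clique of size 3, and the vertices of any clique must share a bag in every tree decomposition; so some bag has ≥ 3 vertices and tw(G) ≥ 2. Hence tw(G) = 2 exactly.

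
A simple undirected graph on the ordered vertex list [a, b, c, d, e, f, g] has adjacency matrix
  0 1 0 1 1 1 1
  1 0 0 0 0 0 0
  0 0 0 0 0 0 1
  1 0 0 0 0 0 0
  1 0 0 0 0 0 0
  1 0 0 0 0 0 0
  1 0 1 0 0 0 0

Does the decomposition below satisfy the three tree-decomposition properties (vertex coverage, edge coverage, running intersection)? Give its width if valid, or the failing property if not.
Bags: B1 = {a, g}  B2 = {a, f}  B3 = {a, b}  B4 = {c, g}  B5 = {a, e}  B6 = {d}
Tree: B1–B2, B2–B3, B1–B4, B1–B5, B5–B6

A tree decomposition must satisfy three properties: every vertex lies in some bag; for every edge, both endpoints lie together in some bag; and for every vertex, the bags containing it form a connected subtree. Here edge (a,d) lies in no bag, so the decomposition is invalid.

No — edge (a,d) lies in no bag.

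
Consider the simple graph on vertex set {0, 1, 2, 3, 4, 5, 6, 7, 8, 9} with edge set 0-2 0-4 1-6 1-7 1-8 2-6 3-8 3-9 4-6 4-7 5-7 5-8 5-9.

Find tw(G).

2

A width-2 tree decomposition is:
Bags: B1 = {0, 2, 6}  B2 = {0, 4, 6}  B3 = {1, 4, 6}  B4 = {1, 4, 7}  B5 = {1, 7, 8}  B6 = {5, 7, 8}  B7 = {3, 5, 8}  B8 = {3, 5, 9}
Tree: B1–B2, B2–B3, B3–B4, B4–B5, B5–B6, B6–B7, B7–B8
The largest bag has 3 vertices, giving width 2; this decomposition certifies tw(G) ≤ 2. For the lower bound, G contains the cycle 2–0–4–6–2, so G is not a forest; only forests have treewidth ≤ 1, hence tw(G) ≥ 2. Combining the bounds, tw(G) = 2.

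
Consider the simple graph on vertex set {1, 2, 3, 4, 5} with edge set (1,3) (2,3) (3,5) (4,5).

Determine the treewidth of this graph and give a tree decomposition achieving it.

Treewidth 1.
Bags: B1 = {4, 5}  B2 = {3, 5}  B3 = {1, 3}  B4 = {2, 3}
Tree: B1–B2, B2–B3, B3–B4

Every bag has size at most 2, so the width is 2 − 1 = 1 and tw(G) ≤ 1. Since G has at least one edge (e.g. 4–5), it is not an edgeless graph, so tw(G) ≥ 1. The upper and lower bounds meet at 1, so that is the treewidth.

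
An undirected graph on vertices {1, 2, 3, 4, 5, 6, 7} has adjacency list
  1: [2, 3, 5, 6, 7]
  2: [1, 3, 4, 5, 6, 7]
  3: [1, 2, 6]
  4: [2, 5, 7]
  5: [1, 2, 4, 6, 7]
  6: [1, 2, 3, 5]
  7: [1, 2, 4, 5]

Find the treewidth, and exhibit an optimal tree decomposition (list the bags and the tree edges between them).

Treewidth 3.
Bags: B1 = {1, 2, 3, 6}  B2 = {1, 2, 5, 6}  B3 = {1, 2, 5, 7}  B4 = {2, 4, 5, 7}
Tree: B1–B2, B2–B3, B3–B4

Every bag has size at most 4, so the width is 4 − 1 = 3 and tw(G) ≤ 3. On the other hand G contains the 4-clique {1, 2, 3, 6}. A clique must lie in a single bag of any decomposition, so no decomposition can have width below 3. Hence tw(G) = 3 exactly.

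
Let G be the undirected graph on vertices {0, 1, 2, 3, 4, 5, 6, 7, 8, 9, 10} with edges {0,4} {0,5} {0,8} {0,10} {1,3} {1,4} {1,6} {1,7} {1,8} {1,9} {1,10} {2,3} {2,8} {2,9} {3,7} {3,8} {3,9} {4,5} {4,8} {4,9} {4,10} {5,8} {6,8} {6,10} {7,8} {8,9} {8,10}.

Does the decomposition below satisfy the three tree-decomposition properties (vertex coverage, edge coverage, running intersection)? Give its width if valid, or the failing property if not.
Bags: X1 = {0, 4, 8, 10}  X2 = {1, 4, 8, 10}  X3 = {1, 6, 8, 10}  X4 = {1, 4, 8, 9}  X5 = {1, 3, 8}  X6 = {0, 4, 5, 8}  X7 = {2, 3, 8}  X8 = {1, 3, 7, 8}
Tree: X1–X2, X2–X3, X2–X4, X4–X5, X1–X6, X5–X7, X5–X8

No — edge (9,3) lies in no bag.

A tree decomposition must satisfy three properties: every vertex lies in some bag; for every edge, both endpoints lie together in some bag; and for every vertex, the bags containing it form a connected subtree. Here edge (9,3) lies in no bag, so the decomposition is invalid.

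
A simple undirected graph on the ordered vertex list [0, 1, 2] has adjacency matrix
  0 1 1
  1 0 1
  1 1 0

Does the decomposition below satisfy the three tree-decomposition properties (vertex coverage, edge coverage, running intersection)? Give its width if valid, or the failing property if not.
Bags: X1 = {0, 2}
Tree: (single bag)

A tree decomposition must satisfy three properties: every vertex lies in some bag; for every edge, both endpoints lie together in some bag; and for every vertex, the bags containing it form a connected subtree. Here vertex 1 appears in no bag, so the decomposition is invalid.

No — vertex 1 appears in no bag.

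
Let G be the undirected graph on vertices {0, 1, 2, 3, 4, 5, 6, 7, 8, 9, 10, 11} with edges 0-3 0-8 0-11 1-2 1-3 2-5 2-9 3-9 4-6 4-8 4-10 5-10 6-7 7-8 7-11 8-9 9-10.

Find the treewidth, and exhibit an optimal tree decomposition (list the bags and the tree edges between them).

Treewidth 3.
One optimal decomposition is:
Bags: B1 = {1, 2, 5, 10}  B2 = {1, 2, 9, 10}  B3 = {1, 3, 9, 10}  B4 = {3, 4, 9, 10}  B5 = {3, 4, 8, 9}  B6 = {0, 3, 4, 8}  B7 = {0, 4, 6, 8}  B8 = {0, 6, 7, 8}  B9 = {0, 6, 7, 11}
Tree: B1–B2, B2–B3, B3–B4, B4–B5, B5–B6, B6–B7, B7–B8, B8–B9

Every bag has size at most 4, so the width is 4 − 1 = 3 and tw(G) ≤ 3. For the lower bound: the 4 vertex sets {1,2,5}, {10}, {9}, {0,3,4,8} are disjoint, each induces a connected subgraph, and every pair is joined by at least one edge of G. Contracting each set to a single vertex therefore yields K_{4} as a minor, and since treewidth is minor-monotone, tw(G) ≥ tw(K_{4}) = 3. Hence tw(G) = 3 exactly.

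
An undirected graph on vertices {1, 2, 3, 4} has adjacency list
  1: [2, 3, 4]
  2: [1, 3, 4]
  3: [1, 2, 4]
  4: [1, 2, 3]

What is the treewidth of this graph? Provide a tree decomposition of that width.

A single bag containing all 4 vertices is trivially a valid decomposition of width 3. On the other hand G contains the 4-clique {1, 2, 3, 4}. A clique must lie in a single bag of any decomposition, so no decomposition can have width below 3. Hence tw(G) = 3 exactly.

Treewidth 3.
One such decomposition:
Bags: B1 = {1, 2, 3, 4}
Tree: (single bag)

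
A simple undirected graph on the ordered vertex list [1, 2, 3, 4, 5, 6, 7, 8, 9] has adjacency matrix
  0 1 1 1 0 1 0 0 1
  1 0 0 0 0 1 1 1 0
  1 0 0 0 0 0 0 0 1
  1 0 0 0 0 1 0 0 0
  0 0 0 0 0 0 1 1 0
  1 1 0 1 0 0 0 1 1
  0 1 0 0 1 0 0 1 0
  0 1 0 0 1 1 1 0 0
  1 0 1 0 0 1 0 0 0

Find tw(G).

2

A width-2 tree decomposition is:
Bags: B1 = {1, 6, 9}  B2 = {1, 2, 6}  B3 = {2, 6, 8}  B4 = {2, 7, 8}  B5 = {5, 7, 8}  B6 = {1, 4, 6}  B7 = {1, 3, 9}
Tree: B1–B2, B2–B3, B3–B4, B4–B5, B1–B6, B1–B7
Every bag has size at most 3, so the width is 3 − 1 = 2 and tw(G) ≤ 2. For the lower bound, the 3 vertices {2, 6, 8} are pairwise adjacent, and any tree decomposition puts a clique entirely inside one bag — forcing width ≥ 2. Therefore the treewidth is 2.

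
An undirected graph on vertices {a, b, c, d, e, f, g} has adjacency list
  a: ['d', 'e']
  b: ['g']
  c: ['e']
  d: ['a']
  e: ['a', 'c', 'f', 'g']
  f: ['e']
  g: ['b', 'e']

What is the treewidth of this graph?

1

A width-1 tree decomposition is:
Bags: B1 = {a, e}  B2 = {c, e}  B3 = {e, g}  B4 = {b, g}  B5 = {a, d}  B6 = {e, f}
Tree: B1–B2, B2–B3, B3–B4, B1–B5, B3–B6
The largest bag has 2 vertices, giving width 1; this decomposition certifies tw(G) ≤ 1. Since G has at least one edge (e.g. e–a), it is not an edgeless graph, so tw(G) ≥ 1. Hence tw(G) = 1 exactly.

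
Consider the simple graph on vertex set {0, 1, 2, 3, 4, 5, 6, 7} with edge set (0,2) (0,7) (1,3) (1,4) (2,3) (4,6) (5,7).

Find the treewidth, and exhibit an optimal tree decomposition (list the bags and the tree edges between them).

The largest bag has 2 vertices, giving width 1; this decomposition certifies tw(G) ≤ 1. Any graph with an edge has treewidth ≥ 1, and G has the edge 6–4. Hence tw(G) = 1 exactly.

Treewidth 1.
One such decomposition:
Bags: B1 = {4, 6}  B2 = {1, 4}  B3 = {1, 3}  B4 = {2, 3}  B5 = {0, 2}  B6 = {0, 7}  B7 = {5, 7}
Tree: B1–B2, B2–B3, B3–B4, B4–B5, B5–B6, B6–B7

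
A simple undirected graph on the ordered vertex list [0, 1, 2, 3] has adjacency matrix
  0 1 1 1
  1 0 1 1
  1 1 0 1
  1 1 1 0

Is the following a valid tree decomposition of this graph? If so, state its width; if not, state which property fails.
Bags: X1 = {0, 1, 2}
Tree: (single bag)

A tree decomposition must satisfy three properties: every vertex lies in some bag; for every edge, both endpoints lie together in some bag; and for every vertex, the bags containing it form a connected subtree. Here vertex 3 appears in no bag, so the decomposition is invalid.

No — vertex 3 appears in no bag.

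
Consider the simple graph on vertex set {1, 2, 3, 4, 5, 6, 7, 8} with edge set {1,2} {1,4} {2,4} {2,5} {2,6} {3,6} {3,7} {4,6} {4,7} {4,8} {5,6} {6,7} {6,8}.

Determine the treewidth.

2

A width-2 tree decomposition is:
Bags: B1 = {4, 6, 8}  B2 = {2, 4, 6}  B3 = {1, 2, 4}  B4 = {4, 6, 7}  B5 = {2, 5, 6}  B6 = {3, 6, 7}
Tree: B1–B2, B2–B3, B2–B4, B2–B5, B4–B6
Each bag holds 3 vertices, so the decomposition has width 2, which upper-bounds the treewidth. On the other hand G contains the 3-clique {1, 2, 4}. A clique must lie in a single bag of any decomposition, so no decomposition can have width below 2. Therefore the treewidth is 2.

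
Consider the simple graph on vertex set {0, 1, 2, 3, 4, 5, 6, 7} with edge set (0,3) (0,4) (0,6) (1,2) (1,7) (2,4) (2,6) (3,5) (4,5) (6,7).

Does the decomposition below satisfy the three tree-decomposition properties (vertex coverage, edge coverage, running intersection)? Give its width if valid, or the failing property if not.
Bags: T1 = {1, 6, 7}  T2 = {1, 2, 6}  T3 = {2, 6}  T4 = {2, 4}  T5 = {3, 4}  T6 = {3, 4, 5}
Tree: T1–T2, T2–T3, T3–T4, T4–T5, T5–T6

No — vertex 0 appears in no bag.

A tree decomposition must satisfy three properties: every vertex lies in some bag; for every edge, both endpoints lie together in some bag; and for every vertex, the bags containing it form a connected subtree. Here vertex 0 appears in no bag, so the decomposition is invalid.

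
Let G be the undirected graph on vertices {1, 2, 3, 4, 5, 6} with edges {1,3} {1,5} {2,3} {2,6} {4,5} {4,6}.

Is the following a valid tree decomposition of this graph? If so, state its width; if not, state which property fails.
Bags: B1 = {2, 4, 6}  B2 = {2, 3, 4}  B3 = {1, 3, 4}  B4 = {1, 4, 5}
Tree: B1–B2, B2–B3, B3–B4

Every vertex of G appears in some bag (union = {1, 2, 3, 4, 5, 6}); every edge is covered by a bag; and for each vertex v the set of bags containing v is connected in the bag tree. The decomposition is therefore valid. The largest bag has 3 vertices, so the width is 2.

Yes; width 2.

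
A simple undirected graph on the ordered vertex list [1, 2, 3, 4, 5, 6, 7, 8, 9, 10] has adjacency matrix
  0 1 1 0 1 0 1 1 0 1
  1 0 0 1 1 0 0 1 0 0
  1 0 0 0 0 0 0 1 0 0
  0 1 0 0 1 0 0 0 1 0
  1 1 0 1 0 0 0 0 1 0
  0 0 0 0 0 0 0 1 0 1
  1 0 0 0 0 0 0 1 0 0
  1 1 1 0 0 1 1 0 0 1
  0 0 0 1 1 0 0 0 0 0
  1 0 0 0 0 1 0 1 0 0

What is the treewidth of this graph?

2

A width-2 tree decomposition is:
Bags: B1 = {1, 8, 10}  B2 = {1, 2, 8}  B3 = {1, 7, 8}  B4 = {1, 3, 8}  B5 = {1, 2, 5}  B6 = {2, 4, 5}  B7 = {4, 5, 9}  B8 = {6, 8, 10}
Tree: B1–B2, B2–B3, B1–B4, B2–B5, B5–B6, B6–B7, B1–B8
Each bag holds 3 vertices, so the decomposition has width 2, which upper-bounds the treewidth. Conversely, {1, 3, 8} is a clique of size 3, and the vertices of any clique must share a bag in every tree decomposition; so some bag has ≥ 3 vertices and tw(G) ≥ 2. The upper and lower bounds meet at 2, so that is the treewidth.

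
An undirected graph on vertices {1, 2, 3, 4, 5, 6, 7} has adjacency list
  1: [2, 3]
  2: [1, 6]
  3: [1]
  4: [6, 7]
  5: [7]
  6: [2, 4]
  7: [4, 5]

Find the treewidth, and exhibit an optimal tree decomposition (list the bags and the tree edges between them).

Treewidth 1.
One optimal decomposition is:
Bags: B1 = {5, 7}  B2 = {4, 7}  B3 = {4, 6}  B4 = {2, 6}  B5 = {1, 2}  B6 = {1, 3}
Tree: B1–B2, B2–B3, B3–B4, B4–B5, B5–B6

The largest bag has 2 vertices, giving width 1; this decomposition certifies tw(G) ≤ 1. G has an edge, so its treewidth is at least 1. Hence tw(G) = 1 exactly.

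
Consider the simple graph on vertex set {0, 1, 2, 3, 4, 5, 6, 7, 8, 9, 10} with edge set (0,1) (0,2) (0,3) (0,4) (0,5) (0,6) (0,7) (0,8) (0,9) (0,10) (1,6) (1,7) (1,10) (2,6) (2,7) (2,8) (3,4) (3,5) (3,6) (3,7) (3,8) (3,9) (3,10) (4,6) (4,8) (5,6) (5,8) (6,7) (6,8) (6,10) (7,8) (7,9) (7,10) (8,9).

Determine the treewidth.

A width-4 tree decomposition is:
Bags: B1 = {0, 3, 5, 6, 8}  B2 = {0, 3, 4, 6, 8}  B3 = {0, 3, 6, 7, 8}  B4 = {0, 2, 6, 7, 8}  B5 = {0, 3, 6, 7, 10}  B6 = {0, 1, 6, 7, 10}  B7 = {0, 3, 7, 8, 9}
Tree: B1–B2, B1–B3, B3–B4, B3–B5, B5–B6, B3–B7
Every bag has size at most 5, so the width is 5 − 1 = 4 and tw(G) ≤ 4. For the lower bound, the 5 vertices {0, 3, 7, 8, 9} are pairwise adjacent, and any tree decomposition puts a clique entirely inside one bag — forcing width ≥ 4. Therefore the treewidth is 4.

4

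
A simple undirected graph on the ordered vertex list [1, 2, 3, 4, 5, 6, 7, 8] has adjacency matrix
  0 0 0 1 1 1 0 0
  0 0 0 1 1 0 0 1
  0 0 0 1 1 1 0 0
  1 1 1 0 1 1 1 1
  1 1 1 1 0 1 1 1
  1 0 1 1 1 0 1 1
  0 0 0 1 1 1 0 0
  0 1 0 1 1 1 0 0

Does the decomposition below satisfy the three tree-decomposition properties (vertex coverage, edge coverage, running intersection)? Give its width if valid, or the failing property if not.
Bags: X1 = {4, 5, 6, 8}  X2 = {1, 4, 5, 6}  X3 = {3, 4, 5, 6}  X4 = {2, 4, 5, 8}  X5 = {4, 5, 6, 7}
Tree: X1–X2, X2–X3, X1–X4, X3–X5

Vertex coverage: the bags together contain {1, 2, 3, 4, 5, 6, 7, 8}, the full vertex set. Edge coverage: each edge of G has both endpoints in at least one bag. Running intersection: for every vertex, the bags containing it form a connected subtree. All three properties hold, so this is a valid tree decomposition of width max|bag| − 1 = 3, and hence tw(G) ≤ 3.

Yes; width 3.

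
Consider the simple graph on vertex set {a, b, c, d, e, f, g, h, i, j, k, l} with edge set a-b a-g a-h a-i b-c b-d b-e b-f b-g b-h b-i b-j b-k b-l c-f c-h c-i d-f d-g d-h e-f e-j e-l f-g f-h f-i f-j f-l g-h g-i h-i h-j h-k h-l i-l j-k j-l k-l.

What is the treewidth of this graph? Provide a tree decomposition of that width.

The largest bag has 5 vertices, giving width 4; this decomposition certifies tw(G) ≤ 4. For the lower bound, the 5 vertices {b, e, f, j, l} are pairwise adjacent, and any tree decomposition puts a clique entirely inside one bag — forcing width ≥ 4. Therefore the treewidth is 4.

Treewidth 4.
Bags: B1 = {b, f, h, j, l}  B2 = {b, f, h, i, l}  B3 = {b, e, f, j, l}  B4 = {b, f, g, h, i}  B5 = {b, h, j, k, l}  B6 = {b, d, f, g, h}  B7 = {b, c, f, h, i}  B8 = {a, b, g, h, i}
Tree: B1–B2, B1–B3, B2–B4, B1–B5, B4–B6, B4–B7, B4–B8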